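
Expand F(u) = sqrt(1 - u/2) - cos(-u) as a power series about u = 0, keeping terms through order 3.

Expand each term separately and add.
F(0) = 0
F′(0) = -1/4
F′′(0) = 15/16
F′′′(0) = -3/64

-u^3/128 + 15*u^2/32 - u/4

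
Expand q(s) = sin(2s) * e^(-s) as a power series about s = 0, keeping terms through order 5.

Multiply the two series term by term and collect like powers.
q(0) = 0
q′(0) = 2
q′′(0) = -4
q′′′(0) = -2
q^(4)(0) = 24
q^(5)(0) = -38
Then c_k = q^(k)(0)/k! gives each Taylor coefficient.

-19*s^5/60 + s^4 - s^3/3 - 2*s^2 + 2*s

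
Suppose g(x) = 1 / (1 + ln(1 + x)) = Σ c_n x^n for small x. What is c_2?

Expand as Σ (-1)^k u^k with u equal to the inner function's series.
[x^0] = 1;  [x^1] = -1;  [x^2] = 3/2.
So c_2 = g′′(0)/2! = 3/2.

3/2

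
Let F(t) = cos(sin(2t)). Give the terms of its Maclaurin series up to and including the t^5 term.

Compose series: expand the inner function first, then feed it into the outer expansion.
F(0) = 1
F′(0) = 0
F′′(0) = -4
F′′′(0) = 0
F^(4)(0) = 80
F^(5)(0) = 0

10*t^4/3 - 2*t^2 + 1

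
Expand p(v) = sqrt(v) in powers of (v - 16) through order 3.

(v - 16)^3/16384 - (v - 16)^2/512 + (v - 16)/8 + 4

[(v - 16)^0] = 4;  [(v - 16)^1] = 1/8;  [(v - 16)^2] = -1/512;  [(v - 16)^3] = 1/16384.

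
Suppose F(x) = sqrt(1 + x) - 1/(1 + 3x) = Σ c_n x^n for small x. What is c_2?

Expand each term separately and add.
So c_2 = F′′(0)/2! = -73/8.

-73/8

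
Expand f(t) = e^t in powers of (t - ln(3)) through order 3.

Differentiate repeatedly and evaluate at the center.
[(t - ln(3))^0] = 3;  [(t - ln(3))^1] = 3;  [(t - ln(3))^2] = 3/2;  [(t - ln(3))^3] = 1/2.

(t - ln(3))^3/2 + 3*(t - ln(3))^2/2 + 3*(t - ln(3)) + 3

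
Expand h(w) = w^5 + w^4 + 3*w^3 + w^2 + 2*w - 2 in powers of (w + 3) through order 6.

(w + 3)^5 - 14*(w + 3)^4 + 81*(w + 3)^3 - 242*(w + 3)^2 + 374*(w + 3) - 242

h(-3) = -242
h′(-3) = 374
h′′(-3) = -484
h′′′(-3) = 486
h^(4)(-3) = -336
h^(5)(-3) = 120
h^(6)(-3) = 0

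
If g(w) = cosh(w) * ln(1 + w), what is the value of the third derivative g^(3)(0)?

5

Expand each factor separately, then convolve coefficients.
From the series, [w^3] g = 5/6; multiply by 3! = 6 to get 5.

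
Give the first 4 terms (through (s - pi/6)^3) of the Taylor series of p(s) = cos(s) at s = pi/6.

(s - pi/6)^3/12 - sqrt(3)*(s - pi/6)^2/4 - (s - pi/6)/2 + sqrt(3)/2

p(pi/6) = sqrt(3)/2
p′(pi/6) = -1/2
p′′(pi/6) = -sqrt(3)/2
p′′′(pi/6) = 1/2
Dividing each by k! gives the coefficients c_0, ..., c_3.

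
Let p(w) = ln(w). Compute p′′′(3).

2/27

From the series, [(w - 3)^3] p = 1/81; multiply by 3! = 6 to get 2/27.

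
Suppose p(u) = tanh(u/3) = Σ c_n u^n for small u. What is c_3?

c_3 = p′′′(0)/3! = -1/81.

-1/81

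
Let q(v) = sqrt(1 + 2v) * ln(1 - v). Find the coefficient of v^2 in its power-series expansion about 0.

Expand each factor separately, then convolve coefficients.
q(0) = 0
q′(0) = -1
q′′(0) = -3
So c_2 = q′′(0)/2! = -3/2.

-3/2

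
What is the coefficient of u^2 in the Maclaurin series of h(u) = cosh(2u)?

h(0) = 1
h′(0) = 0
h′′(0) = 4

2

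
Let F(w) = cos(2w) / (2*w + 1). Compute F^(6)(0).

24896

Multiply the numerator's expansion by the denominator's geometric series.
The coefficient of w^6 in the expansion is 1556/45, so F^(6)(0) = 6! * (1556/45) = 24896.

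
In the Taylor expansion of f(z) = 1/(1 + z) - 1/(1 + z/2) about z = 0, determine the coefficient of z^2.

Expand each term separately and add.
So c_2 = f′′(0)/2! = 3/4.

3/4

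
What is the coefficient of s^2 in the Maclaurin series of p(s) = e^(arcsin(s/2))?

Plug the Maclaurin series of the inner function into that of the outer and collect terms.
[s^0] = 1;  [s^1] = 1/2;  [s^2] = 1/8.

1/8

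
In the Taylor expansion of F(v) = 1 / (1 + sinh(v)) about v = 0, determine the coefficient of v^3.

-7/6

Expand as Σ (-1)^k u^k with u equal to the inner function's series.
F(0) = 1
F′(0) = -1
F′′(0) = 2
F′′′(0) = -7
Dividing each by k! gives the coefficients c_0, ..., c_3.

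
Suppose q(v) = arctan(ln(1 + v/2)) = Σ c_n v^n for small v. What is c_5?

Let u equal the inner series; expand the outer function in u and truncate.
[v^0] = 0;  [v^1] = 1/2;  [v^2] = -1/8;  [v^3] = 0;  [v^4] = 1/64;  [v^5] = -11/1920.
So c_5 = q^(5)(0)/5! = -11/1920.

-11/1920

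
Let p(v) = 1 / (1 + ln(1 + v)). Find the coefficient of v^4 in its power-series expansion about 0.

Write 1/(1+u) = 1 - u + u^2 - u^3 + ... and substitute the series for u.
p(0) = 1
p′(0) = -1
p′′(0) = 3
p′′′(0) = -14
p^(4)(0) = 88
So c_4 = p^(4)(0)/4! = 11/3.

11/3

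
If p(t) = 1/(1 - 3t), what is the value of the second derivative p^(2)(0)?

From the series, [t^2] p = 9; multiply by 2! = 2 to get 18.

18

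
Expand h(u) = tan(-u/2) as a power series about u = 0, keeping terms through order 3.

-u^3/24 - u/2

h(0) = 0
h′(0) = -1/2
h′′(0) = 0
h′′′(0) = -1/4
The Taylor polynomial is Σ h^(k)(0)/k! · u^k.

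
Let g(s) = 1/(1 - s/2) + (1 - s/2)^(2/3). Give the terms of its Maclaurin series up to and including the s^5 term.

Add the two expansions coefficient-wise.
g(0) = 2
g′(0) = 1/6
g′′(0) = 4/9
g′′′(0) = 77/108
g^(4)(0) = 118/81
g^(5)(0) = 3575/972
Then c_k = g^(k)(0)/k! gives each Taylor coefficient.

715*s^5/23328 + 59*s^4/972 + 77*s^3/648 + 2*s^2/9 + s/6 + 2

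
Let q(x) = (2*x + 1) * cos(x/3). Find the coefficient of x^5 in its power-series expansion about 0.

1/972

Shift and add copies of the series according to the polynomial's terms.
q(0) = 1
q′(0) = 2
q′′(0) = -1/9
q′′′(0) = -2/3
q^(4)(0) = 1/81
q^(5)(0) = 10/81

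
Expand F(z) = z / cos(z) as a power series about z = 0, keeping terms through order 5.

5*z^5/24 + z^3/2 + z

Invert the denominator's series and multiply.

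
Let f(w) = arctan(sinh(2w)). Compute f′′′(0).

Let u equal the inner series; expand the outer function in u and truncate.
The coefficient of w^3 in the expansion is -4/3, so f′′′(0) = 3! * (-4/3) = -8.

-8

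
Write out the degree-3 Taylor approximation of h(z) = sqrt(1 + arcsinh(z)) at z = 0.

Compose series: expand the inner function first, then feed it into the outer expansion.
h(0) = 1
h′(0) = 1/2
h′′(0) = -1/4
h′′′(0) = -1/8

-z^3/48 - z^2/8 + z/2 + 1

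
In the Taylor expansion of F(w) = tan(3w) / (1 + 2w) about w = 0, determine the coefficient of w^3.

Take the Cauchy product of the two expansions.
F(0) = 0
F′(0) = 3
F′′(0) = -12
F′′′(0) = 126
Then c_k = F^(k)(0)/k! gives each Taylor coefficient.

21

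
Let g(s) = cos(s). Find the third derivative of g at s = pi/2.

The coefficient of (s - pi/2)^3 in the expansion is 1/6, so g′′′(pi/2) = 3! * (1/6) = 1.

1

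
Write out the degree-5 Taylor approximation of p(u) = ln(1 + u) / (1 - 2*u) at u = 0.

Expand 1/(denominator) as a geometric series and multiply by the numerator's series.
p(0) = 0
p′(0) = 1
p′′(0) = 3
p′′′(0) = 20
p^(4)(0) = 154
p^(5)(0) = 1564

391*u^5/30 + 77*u^4/12 + 10*u^3/3 + 3*u^2/2 + u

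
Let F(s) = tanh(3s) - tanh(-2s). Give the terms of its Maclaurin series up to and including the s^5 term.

110*s^5/3 - 35*s^3/3 + 5*s

Combine the two series term by term.
[s^0] = 0;  [s^1] = 5;  [s^2] = 0;  [s^3] = -35/3;  [s^4] = 0;  [s^5] = 110/3.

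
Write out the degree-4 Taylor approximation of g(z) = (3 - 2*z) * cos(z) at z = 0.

z^4/8 + z^3 - 3*z^2/2 - 2*z + 3

Multiply each power in the prefactor through the base expansion.
[z^0] = 3;  [z^1] = -2;  [z^2] = -3/2;  [z^3] = 1;  [z^4] = 1/8.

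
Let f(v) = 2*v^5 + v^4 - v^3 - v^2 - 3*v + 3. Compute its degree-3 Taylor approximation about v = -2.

71*(v + 2)^3 - 131*(v + 2)^2 + 117*(v + 2) - 35

Apply the Taylor formula c_k = f^(k)(a)/k!.
f(-2) = -35
f′(-2) = 117
f′′(-2) = -262
f′′′(-2) = 426
The Taylor polynomial is Σ f^(k)(-2)/k! · (v + 2)^k.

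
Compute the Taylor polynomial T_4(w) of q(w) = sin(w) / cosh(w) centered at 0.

-2*w^3/3 + w

Invert the denominator's series and multiply.
[w^0] = 0;  [w^1] = 1;  [w^2] = 0;  [w^3] = -2/3;  [w^4] = 0.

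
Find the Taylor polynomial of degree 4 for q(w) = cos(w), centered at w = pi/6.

sqrt(3)*(w - pi/6)^4/48 + (w - pi/6)^3/12 - sqrt(3)*(w - pi/6)^2/4 - (w - pi/6)/2 + sqrt(3)/2

[(w - pi/6)^0] = sqrt(3)/2;  [(w - pi/6)^1] = -1/2;  [(w - pi/6)^2] = -sqrt(3)/4;  [(w - pi/6)^3] = 1/12;  [(w - pi/6)^4] = sqrt(3)/48.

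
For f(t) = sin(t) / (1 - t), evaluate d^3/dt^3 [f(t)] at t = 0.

5

Expand 1/(denominator) as a geometric series and multiply by the numerator's series.
The coefficient of t^3 in the expansion is 5/6, so f′′′(0) = 3! * (5/6) = 5.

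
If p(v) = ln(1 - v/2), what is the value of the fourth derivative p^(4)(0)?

-3/8

The coefficient of v^4 in the expansion is -1/64, so p^(4)(0) = 4! * (-1/64) = -3/8.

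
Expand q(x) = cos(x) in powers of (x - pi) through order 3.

(x - pi)^2/2 - 1

Use the known series and substitute for the argument.
q(pi) = -1
q′(pi) = 0
q′′(pi) = 1
q′′′(pi) = 0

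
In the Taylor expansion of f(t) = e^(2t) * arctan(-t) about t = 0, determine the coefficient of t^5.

-1/5

Expand each factor separately, then convolve coefficients.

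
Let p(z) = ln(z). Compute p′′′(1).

Compute the successive derivatives at the expansion point and divide by k!.
The coefficient of (z - 1)^3 in the expansion is 1/3, so p′′′(1) = 3! * (1/3) = 2.

2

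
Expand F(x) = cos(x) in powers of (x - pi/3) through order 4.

(x - pi/3)^4/48 + sqrt(3)*(x - pi/3)^3/12 - (x - pi/3)^2/4 - sqrt(3)*(x - pi/3)/2 + 1/2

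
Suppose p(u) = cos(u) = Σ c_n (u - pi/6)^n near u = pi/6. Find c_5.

Use the known series and substitute for the argument.
p(pi/6) = sqrt(3)/2
p′(pi/6) = -1/2
p′′(pi/6) = -sqrt(3)/2
p′′′(pi/6) = 1/2
p^(4)(pi/6) = sqrt(3)/2
p^(5)(pi/6) = -1/2
So c_5 = p^(5)(pi/6)/5! = -1/240.

-1/240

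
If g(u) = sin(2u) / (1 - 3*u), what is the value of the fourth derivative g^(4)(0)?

1200

Multiply the numerator's expansion by the denominator's geometric series.
From the series, [u^4] g = 50; multiply by 4! = 24 to get 1200.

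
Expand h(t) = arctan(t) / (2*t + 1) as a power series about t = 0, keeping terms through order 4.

-22*t^4/3 + 11*t^3/3 - 2*t^2 + t

Multiply the numerator's expansion by the denominator's geometric series.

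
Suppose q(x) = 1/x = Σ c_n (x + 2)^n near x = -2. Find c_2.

-1/8

q(-2) = -1/2
q′(-2) = -1/4
q′′(-2) = -1/4
So c_2 = q′′(-2)/2! = -1/8.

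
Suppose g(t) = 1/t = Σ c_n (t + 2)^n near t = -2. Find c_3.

-1/16

c_3 = g′′′(-2)/3! = -1/16.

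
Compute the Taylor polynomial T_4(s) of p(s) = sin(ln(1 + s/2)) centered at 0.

Compose series: expand the inner function first, then feed it into the outer expansion.
p(0) = 0
p′(0) = 1/2
p′′(0) = -1/4
p′′′(0) = 1/8
p^(4)(0) = 0

s^3/48 - s^2/8 + s/2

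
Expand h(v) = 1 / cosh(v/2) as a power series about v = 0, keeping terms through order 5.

Divide the numerator series by the denominator series (power-series long division).

5*v^4/384 - v^2/8 + 1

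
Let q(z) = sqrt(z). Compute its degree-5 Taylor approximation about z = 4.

7*(z - 4)^5/131072 - 5*(z - 4)^4/16384 + (z - 4)^3/512 - (z - 4)^2/64 + (z - 4)/4 + 2

q(4) = 2
q′(4) = 1/4
q′′(4) = -1/32
q′′′(4) = 3/256
q^(4)(4) = -15/2048
q^(5)(4) = 105/16384
The Taylor polynomial is Σ q^(k)(4)/k! · (z - 4)^k.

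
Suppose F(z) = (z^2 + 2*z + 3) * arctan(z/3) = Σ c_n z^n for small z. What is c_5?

Shift and add copies of the series according to the polynomial's terms.
F(0) = 0
F′(0) = 1
F′′(0) = 4/3
F′′′(0) = 16/9
F^(4)(0) = -16/27
F^(5)(0) = -32/27
Dividing each by k! gives the coefficients c_0, ..., c_5.

-4/405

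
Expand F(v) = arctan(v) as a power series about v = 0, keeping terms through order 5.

v^5/5 - v^3/3 + v

F(0) = 0
F′(0) = 1
F′′(0) = 0
F′′′(0) = -2
F^(4)(0) = 0
F^(5)(0) = 24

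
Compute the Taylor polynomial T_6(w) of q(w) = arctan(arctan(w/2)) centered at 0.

Let u equal the inner series; expand the outer function in u and truncate.
q(0) = 0
q′(0) = 1/2
q′′(0) = 0
q′′′(0) = -1/2
q^(4)(0) = 0
q^(5)(0) = 11/4
q^(6)(0) = 0
The Taylor polynomial is Σ q^(k)(0)/k! · w^k.

11*w^5/480 - w^3/12 + w/2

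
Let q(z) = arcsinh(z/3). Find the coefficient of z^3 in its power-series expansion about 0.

Compute the successive derivatives at the expansion point and divide by k!.
q(0) = 0
q′(0) = 1/3
q′′(0) = 0
q′′′(0) = -1/27

-1/162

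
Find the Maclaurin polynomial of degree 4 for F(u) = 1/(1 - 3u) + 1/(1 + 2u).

Combine the two series term by term.
F(0) = 2
F′(0) = 1
F′′(0) = 26
F′′′(0) = 114
F^(4)(0) = 2328
Then c_k = F^(k)(0)/k! gives each Taylor coefficient.

97*u^4 + 19*u^3 + 13*u^2 + u + 2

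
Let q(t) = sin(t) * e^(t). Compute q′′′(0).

Expand each factor separately, then convolve coefficients.
The coefficient of t^3 in the expansion is 1/3, so q′′′(0) = 3! * (1/3) = 2.

2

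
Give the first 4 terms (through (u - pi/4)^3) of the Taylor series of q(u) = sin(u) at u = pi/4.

-sqrt(2)*(u - pi/4)^3/12 - sqrt(2)*(u - pi/4)^2/4 + sqrt(2)*(u - pi/4)/2 + sqrt(2)/2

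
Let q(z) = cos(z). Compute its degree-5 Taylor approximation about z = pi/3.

-sqrt(3)*(z - pi/3)^5/240 + (z - pi/3)^4/48 + sqrt(3)*(z - pi/3)^3/12 - (z - pi/3)^2/4 - sqrt(3)*(z - pi/3)/2 + 1/2

q(pi/3) = 1/2
q′(pi/3) = -sqrt(3)/2
q′′(pi/3) = -1/2
q′′′(pi/3) = sqrt(3)/2
q^(4)(pi/3) = 1/2
q^(5)(pi/3) = -sqrt(3)/2
Then c_k = q^(k)(pi/3)/k! gives each Taylor coefficient.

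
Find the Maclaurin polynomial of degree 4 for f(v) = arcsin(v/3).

v^3/162 + v/3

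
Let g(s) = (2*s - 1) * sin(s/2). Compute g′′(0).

2

Shift and add copies of the series according to the polynomial's terms.
From the series, [s^2] g = 1; multiply by 2! = 2 to get 2.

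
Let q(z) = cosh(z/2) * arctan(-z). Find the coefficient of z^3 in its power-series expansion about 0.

5/24

Write out both Maclaurin series and multiply, keeping only the needed powers.
q(0) = 0
q′(0) = -1
q′′(0) = 0
q′′′(0) = 5/4
So c_3 = q′′′(0)/3! = 5/24.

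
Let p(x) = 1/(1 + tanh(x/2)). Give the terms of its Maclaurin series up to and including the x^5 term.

Compose series: expand the inner function first, then feed it into the outer expansion.
[x^0] = 1;  [x^1] = -1/2;  [x^2] = 1/4;  [x^3] = -1/12;  [x^4] = 1/48;  [x^5] = -1/240.

-x^5/240 + x^4/48 - x^3/12 + x^2/4 - x/2 + 1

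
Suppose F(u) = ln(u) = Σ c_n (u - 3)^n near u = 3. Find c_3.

Compute the successive derivatives at the expansion point and divide by k!.
So c_3 = F′′′(3)/3! = 1/81.

1/81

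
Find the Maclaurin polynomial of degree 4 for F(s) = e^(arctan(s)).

-7*s^4/24 - s^3/6 + s^2/2 + s + 1

Plug the Maclaurin series of the inner function into that of the outer and collect terms.
F(0) = 1
F′(0) = 1
F′′(0) = 1
F′′′(0) = -1
F^(4)(0) = -7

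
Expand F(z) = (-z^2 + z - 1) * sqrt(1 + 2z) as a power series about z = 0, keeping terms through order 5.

-2*z^5 + 13*z^4/8 - 2*z^3 + z^2/2 - 1

Shift and add copies of the series according to the polynomial's terms.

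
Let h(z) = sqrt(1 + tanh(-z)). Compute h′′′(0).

Let u equal the inner series; expand the outer function in u and truncate.
From the series, [z^3] h = 5/48; multiply by 3! = 6 to get 5/8.

5/8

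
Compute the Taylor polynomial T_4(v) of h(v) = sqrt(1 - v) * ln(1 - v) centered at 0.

v^4/24 + v^3/24 - v

Multiply the two series term by term and collect like powers.
h(0) = 0
h′(0) = -1
h′′(0) = 0
h′′′(0) = 1/4
h^(4)(0) = 1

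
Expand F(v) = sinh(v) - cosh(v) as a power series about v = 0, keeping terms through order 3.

Add the two expansions coefficient-wise.
[v^0] = -1;  [v^1] = 1;  [v^2] = -1/2;  [v^3] = 1/6.

v^3/6 - v^2/2 + v - 1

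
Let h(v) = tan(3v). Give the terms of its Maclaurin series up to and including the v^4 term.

h(0) = 0
h′(0) = 3
h′′(0) = 0
h′′′(0) = 54
h^(4)(0) = 0

9*v^3 + 3*v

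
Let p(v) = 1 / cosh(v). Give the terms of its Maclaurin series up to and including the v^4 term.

5*v^4/24 - v^2/2 + 1

Divide the numerator series by the denominator series (power-series long division).
p(0) = 1
p′(0) = 0
p′′(0) = -1
p′′′(0) = 0
p^(4)(0) = 5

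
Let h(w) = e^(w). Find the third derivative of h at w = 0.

1

From the series, [w^3] h = 1/6; multiply by 3! = 6 to get 1.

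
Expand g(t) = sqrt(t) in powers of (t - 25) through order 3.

(t - 25)^3/50000 - (t - 25)^2/1000 + (t - 25)/10 + 5

Use the known series and substitute for the argument.
[(t - 25)^0] = 5;  [(t - 25)^1] = 1/10;  [(t - 25)^2] = -1/1000;  [(t - 25)^3] = 1/50000.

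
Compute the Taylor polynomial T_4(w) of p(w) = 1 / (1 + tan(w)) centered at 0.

Use the geometric series for the reciprocal, then substitute.
p(0) = 1
p′(0) = -1
p′′(0) = 2
p′′′(0) = -8
p^(4)(0) = 40

5*w^4/3 - 4*w^3/3 + w^2 - w + 1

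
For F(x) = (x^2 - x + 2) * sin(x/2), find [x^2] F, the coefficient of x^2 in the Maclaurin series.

Multiply each power in the prefactor through the base expansion.
F(0) = 0
F′(0) = 1
F′′(0) = -1
So c_2 = F′′(0)/2! = -1/2.

-1/2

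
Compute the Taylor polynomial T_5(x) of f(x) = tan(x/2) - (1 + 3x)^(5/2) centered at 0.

-10919*x^5/3840 + 405*x^4/128 - 403*x^3/48 - 135*x^2/8 - 7*x - 1

Add the two expansions coefficient-wise.
f(0) = -1
f′(0) = -7
f′′(0) = -135/4
f′′′(0) = -403/8
f^(4)(0) = 1215/16
f^(5)(0) = -10919/32
The Taylor polynomial is Σ f^(k)(0)/k! · x^k.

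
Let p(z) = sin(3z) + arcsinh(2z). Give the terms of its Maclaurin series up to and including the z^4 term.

-35*z^3/6 + 5*z

Add the two expansions coefficient-wise.
[z^0] = 0;  [z^1] = 5;  [z^2] = 0;  [z^3] = -35/6;  [z^4] = 0.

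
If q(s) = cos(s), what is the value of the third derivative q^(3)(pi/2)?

Use the known series and substitute for the argument.
From the series, [(s - pi/2)^3] q = 1/6; multiply by 3! = 6 to get 1.

1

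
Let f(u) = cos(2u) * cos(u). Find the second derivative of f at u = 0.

Expand each factor separately, then convolve coefficients.
From the series, [u^2] f = -5/2; multiply by 2! = 2 to get -5.

-5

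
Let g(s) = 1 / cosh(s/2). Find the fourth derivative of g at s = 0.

Divide the numerator series by the denominator series (power-series long division).
From the series, [s^4] g = 5/384; multiply by 4! = 24 to get 5/16.

5/16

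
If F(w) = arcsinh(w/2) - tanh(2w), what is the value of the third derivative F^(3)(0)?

Add the two expansions coefficient-wise.
From the series, [w^3] F = 127/48; multiply by 3! = 6 to get 127/8.

127/8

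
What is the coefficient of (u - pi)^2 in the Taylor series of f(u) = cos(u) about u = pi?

Differentiate repeatedly and evaluate at the center.
So c_2 = f′′(pi)/2! = 1/2.

1/2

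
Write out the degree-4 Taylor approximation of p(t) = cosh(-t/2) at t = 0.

t^4/384 + t^2/8 + 1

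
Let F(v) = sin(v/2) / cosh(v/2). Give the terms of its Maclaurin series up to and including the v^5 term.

3*v^5/320 - v^3/12 + v/2

Invert the denominator's series and multiply.
F(0) = 0
F′(0) = 1/2
F′′(0) = 0
F′′′(0) = -1/2
F^(4)(0) = 0
F^(5)(0) = 9/8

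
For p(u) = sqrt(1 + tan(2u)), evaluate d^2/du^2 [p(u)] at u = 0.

Let u equal the inner series; expand the outer function in u and truncate.
From the series, [u^2] p = -1/2; multiply by 2! = 2 to get -1.

-1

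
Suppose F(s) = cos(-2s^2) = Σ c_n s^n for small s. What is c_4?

F(0) = 1
F′(0) = 0
F′′(0) = 0
F′′′(0) = 0
F^(4)(0) = -48

-2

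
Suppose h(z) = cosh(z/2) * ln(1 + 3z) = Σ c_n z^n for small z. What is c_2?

-9/2

Write out both Maclaurin series and multiply, keeping only the needed powers.
h(0) = 0
h′(0) = 3
h′′(0) = -9
The Taylor polynomial is Σ h^(k)(0)/k! · z^k.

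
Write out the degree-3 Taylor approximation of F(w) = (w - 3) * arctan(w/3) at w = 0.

Shift and add copies of the series according to the polynomial's terms.
[w^0] = 0;  [w^1] = -1;  [w^2] = 1/3;  [w^3] = 1/27.

w^3/27 + w^2/3 - w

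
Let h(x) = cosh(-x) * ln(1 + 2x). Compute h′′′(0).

Multiply the two series term by term and collect like powers.
The coefficient of x^3 in the expansion is 11/3, so h′′′(0) = 3! * (11/3) = 22.

22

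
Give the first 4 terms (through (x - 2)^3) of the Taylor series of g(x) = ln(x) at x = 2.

g(2) = ln(2)
g′(2) = 1/2
g′′(2) = -1/4
g′′′(2) = 1/4
The Taylor polynomial is Σ g^(k)(2)/k! · (x - 2)^k.

(x - 2)^3/24 - (x - 2)^2/8 + (x - 2)/2 + ln(2)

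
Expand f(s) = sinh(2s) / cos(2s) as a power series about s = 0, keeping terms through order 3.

Write the quotient as an unknown series and match coefficients against numerator = denominator · series.
f(0) = 0
f′(0) = 2
f′′(0) = 0
f′′′(0) = 32
The Taylor polynomial is Σ f^(k)(0)/k! · s^k.

16*s^3/3 + 2*s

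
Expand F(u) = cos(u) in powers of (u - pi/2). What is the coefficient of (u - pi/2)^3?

F(pi/2) = 0
F′(pi/2) = -1
F′′(pi/2) = 0
F′′′(pi/2) = 1
So c_3 = F′′′(pi/2)/3! = 1/6.

1/6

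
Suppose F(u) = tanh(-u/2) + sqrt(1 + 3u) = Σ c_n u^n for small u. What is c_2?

Expand each term separately and add.
[u^0] = 1;  [u^1] = 1;  [u^2] = -9/8.
So c_2 = F′′(0)/2! = -9/8.

-9/8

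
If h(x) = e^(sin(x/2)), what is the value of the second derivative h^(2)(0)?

1/4

Plug the Maclaurin series of the inner function into that of the outer and collect terms.
From the series, [x^2] h = 1/8; multiply by 2! = 2 to get 1/4.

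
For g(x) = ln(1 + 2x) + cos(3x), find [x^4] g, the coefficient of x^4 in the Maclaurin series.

Expand each term separately and add.
g(0) = 1
g′(0) = 2
g′′(0) = -13
g′′′(0) = 16
g^(4)(0) = -15
So c_4 = g^(4)(0)/4! = -5/8.

-5/8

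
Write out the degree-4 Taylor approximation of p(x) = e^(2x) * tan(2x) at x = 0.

8*x^4 + 20*x^3/3 + 4*x^2 + 2*x

Expand each factor separately, then convolve coefficients.
p(0) = 0
p′(0) = 2
p′′(0) = 8
p′′′(0) = 40
p^(4)(0) = 192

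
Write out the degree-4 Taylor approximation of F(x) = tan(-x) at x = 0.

F(0) = 0
F′(0) = -1
F′′(0) = 0
F′′′(0) = -2
F^(4)(0) = 0

-x^3/3 - x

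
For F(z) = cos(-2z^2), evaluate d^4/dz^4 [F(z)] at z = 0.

From the series, [z^4] F = -2; multiply by 4! = 24 to get -48.

-48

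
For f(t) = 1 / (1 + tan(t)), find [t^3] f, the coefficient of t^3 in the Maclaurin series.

Use the geometric series for the reciprocal, then substitute.
f(0) = 1
f′(0) = -1
f′′(0) = 2
f′′′(0) = -8
So c_3 = f′′′(0)/3! = -4/3.

-4/3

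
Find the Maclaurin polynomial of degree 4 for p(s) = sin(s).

p(0) = 0
p′(0) = 1
p′′(0) = 0
p′′′(0) = -1
p^(4)(0) = 0

-s^3/6 + s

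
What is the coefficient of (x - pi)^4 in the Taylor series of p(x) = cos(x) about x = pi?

[(x - pi)^0] = -1;  [(x - pi)^1] = 0;  [(x - pi)^2] = 1/2;  [(x - pi)^3] = 0;  [(x - pi)^4] = -1/24.
So c_4 = p^(4)(pi)/4! = -1/24.

-1/24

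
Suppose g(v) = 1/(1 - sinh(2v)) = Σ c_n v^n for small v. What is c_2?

4

Let u equal the inner series; expand the outer function in u and truncate.
[v^0] = 1;  [v^1] = 2;  [v^2] = 4.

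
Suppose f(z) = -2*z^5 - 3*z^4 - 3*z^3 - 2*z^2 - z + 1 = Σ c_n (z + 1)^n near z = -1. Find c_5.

-2

c_5 = f^(5)(-1)/5! = -2.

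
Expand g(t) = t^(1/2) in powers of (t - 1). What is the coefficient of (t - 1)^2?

-1/8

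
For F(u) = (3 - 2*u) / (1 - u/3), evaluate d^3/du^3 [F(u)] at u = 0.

-2/3

Distribute the polynomial across the series and collect like powers.
The coefficient of u^3 in the expansion is -1/9, so F′′′(0) = 3! * (-1/9) = -2/3.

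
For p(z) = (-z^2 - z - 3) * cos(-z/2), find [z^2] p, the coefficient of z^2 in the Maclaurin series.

-5/8

Distribute the polynomial across the series and collect like powers.
p(0) = -3
p′(0) = -1
p′′(0) = -5/4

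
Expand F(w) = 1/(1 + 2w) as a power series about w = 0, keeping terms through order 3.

F(0) = 1
F′(0) = -2
F′′(0) = 8
F′′′(0) = -48
Then c_k = F^(k)(0)/k! gives each Taylor coefficient.

-8*w^3 + 4*w^2 - 2*w + 1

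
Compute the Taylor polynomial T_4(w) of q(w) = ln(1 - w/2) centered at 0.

-w^4/64 - w^3/24 - w^2/8 - w/2

Differentiate repeatedly and evaluate at the center.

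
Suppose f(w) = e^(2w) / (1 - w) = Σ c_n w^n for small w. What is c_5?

109/15

Multiply the two series term by term and collect like powers.
[w^0] = 1;  [w^1] = 3;  [w^2] = 5;  [w^3] = 19/3;  [w^4] = 7;  [w^5] = 109/15.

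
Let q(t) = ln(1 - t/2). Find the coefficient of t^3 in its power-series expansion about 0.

Compute the successive derivatives at the expansion point and divide by k!.
q(0) = 0
q′(0) = -1/2
q′′(0) = -1/4
q′′′(0) = -1/4

-1/24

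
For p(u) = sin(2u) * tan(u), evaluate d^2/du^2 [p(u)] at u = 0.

Multiply the two series term by term and collect like powers.
The coefficient of u^2 in the expansion is 2, so p′′(0) = 2! * (2) = 4.

4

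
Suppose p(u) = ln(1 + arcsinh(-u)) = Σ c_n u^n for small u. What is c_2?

Substitute the inner expansion into the outer series and collect powers.
So c_2 = p′′(0)/2! = -1/2.

-1/2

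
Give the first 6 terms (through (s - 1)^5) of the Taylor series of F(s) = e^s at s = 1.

Compute the successive derivatives at the expansion point and divide by k!.
F(1) = e
F′(1) = e
F′′(1) = e
F′′′(1) = e
F^(4)(1) = e
F^(5)(1) = e
Then c_k = F^(k)(1)/k! gives each Taylor coefficient.

e*(s - 1)^5/120 + e*(s - 1)^4/24 + e*(s - 1)^3/6 + e*(s - 1)^2/2 + e*(s - 1) + e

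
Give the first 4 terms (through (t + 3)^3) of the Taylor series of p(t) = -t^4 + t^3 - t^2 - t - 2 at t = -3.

[(t + 3)^0] = -116;  [(t + 3)^1] = 140;  [(t + 3)^2] = -64;  [(t + 3)^3] = 13.

13*(t + 3)^3 - 64*(t + 3)^2 + 140*(t + 3) - 116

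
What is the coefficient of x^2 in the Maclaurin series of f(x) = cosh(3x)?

c_2 = f′′(0)/2! = 9/2.

9/2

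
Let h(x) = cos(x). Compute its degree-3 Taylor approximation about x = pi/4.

sqrt(2)*(x - pi/4)^3/12 - sqrt(2)*(x - pi/4)^2/4 - sqrt(2)*(x - pi/4)/2 + sqrt(2)/2

h(pi/4) = sqrt(2)/2
h′(pi/4) = -sqrt(2)/2
h′′(pi/4) = -sqrt(2)/2
h′′′(pi/4) = sqrt(2)/2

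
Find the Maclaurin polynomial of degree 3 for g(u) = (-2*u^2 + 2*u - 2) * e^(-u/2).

Distribute the polynomial across the series and collect like powers.

31*u^3/24 - 13*u^2/4 + 3*u - 2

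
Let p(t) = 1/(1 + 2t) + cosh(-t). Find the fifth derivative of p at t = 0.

Combine the two series term by term.
From the series, [t^5] p = -32; multiply by 5! = 120 to get -3840.

-3840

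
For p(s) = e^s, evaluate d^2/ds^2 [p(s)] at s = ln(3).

3

From the series, [(s - ln(3))^2] p = 3/2; multiply by 2! = 2 to get 3.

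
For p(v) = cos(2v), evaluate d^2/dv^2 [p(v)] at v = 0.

Apply the Taylor formula c_k = f^(k)(a)/k!.
The coefficient of v^2 in the expansion is -2, so p′′(0) = 2! * (-2) = -4.

-4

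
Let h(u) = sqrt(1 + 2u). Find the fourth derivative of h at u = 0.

The coefficient of u^4 in the expansion is -5/8, so h^(4)(0) = 4! * (-5/8) = -15.

-15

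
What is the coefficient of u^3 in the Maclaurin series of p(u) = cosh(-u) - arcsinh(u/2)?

Combine the two series term by term.
So c_3 = p′′′(0)/3! = 1/48.

1/48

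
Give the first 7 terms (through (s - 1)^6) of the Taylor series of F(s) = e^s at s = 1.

e*(s - 1)^6/720 + e*(s - 1)^5/120 + e*(s - 1)^4/24 + e*(s - 1)^3/6 + e*(s - 1)^2/2 + e*(s - 1) + e

[(s - 1)^0] = e;  [(s - 1)^1] = e;  [(s - 1)^2] = e/2;  [(s - 1)^3] = e/6;  [(s - 1)^4] = e/24;  [(s - 1)^5] = e/120;  [(s - 1)^6] = e/720.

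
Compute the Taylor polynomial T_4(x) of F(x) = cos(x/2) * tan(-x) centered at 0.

Take the Cauchy product of the two expansions.
F(0) = 0
F′(0) = -1
F′′(0) = 0
F′′′(0) = -5/4
F^(4)(0) = 0
The Taylor polynomial is Σ F^(k)(0)/k! · x^k.

-5*x^3/24 - x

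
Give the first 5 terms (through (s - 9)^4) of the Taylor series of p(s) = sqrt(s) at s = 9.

-5*(s - 9)^4/279936 + (s - 9)^3/3888 - (s - 9)^2/216 + (s - 9)/6 + 3

[(s - 9)^0] = 3;  [(s - 9)^1] = 1/6;  [(s - 9)^2] = -1/216;  [(s - 9)^3] = 1/3888;  [(s - 9)^4] = -5/279936.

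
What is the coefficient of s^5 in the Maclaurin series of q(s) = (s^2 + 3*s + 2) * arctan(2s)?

152/15

Shift and add copies of the series according to the polynomial's terms.
q(0) = 0
q′(0) = 4
q′′(0) = 12
q′′′(0) = -20
q^(4)(0) = -192
q^(5)(0) = 1216
The Taylor polynomial is Σ q^(k)(0)/k! · s^k.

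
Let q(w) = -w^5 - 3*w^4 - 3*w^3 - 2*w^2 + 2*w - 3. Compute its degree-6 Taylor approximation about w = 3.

-(w - 3)^5 - 18*(w - 3)^4 - 129*(w - 3)^3 - 461*(w - 3)^2 - 820*(w - 3) - 582

q(3) = -582
q′(3) = -820
q′′(3) = -922
q′′′(3) = -774
q^(4)(3) = -432
q^(5)(3) = -120
q^(6)(3) = 0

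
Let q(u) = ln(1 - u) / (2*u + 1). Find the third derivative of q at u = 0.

Use 1/(1 - r) = Σ r^k on the denominator, then take the Cauchy product.
From the series, [u^3] q = -10/3; multiply by 3! = 6 to get -20.

-20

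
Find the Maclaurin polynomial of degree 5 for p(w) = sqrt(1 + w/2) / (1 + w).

Take the Cauchy product of the two expansions.
p(0) = 1
p′(0) = -3/4
p′′(0) = 23/16
p′′′(0) = -273/64
p^(4)(0) = 4353/256
p^(5)(0) = -86955/1024
The Taylor polynomial is Σ p^(k)(0)/k! · w^k.

-5797*w^5/8192 + 1451*w^4/2048 - 91*w^3/128 + 23*w^2/32 - 3*w/4 + 1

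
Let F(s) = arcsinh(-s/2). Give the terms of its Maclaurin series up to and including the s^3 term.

F(0) = 0
F′(0) = -1/2
F′′(0) = 0
F′′′(0) = 1/8

s^3/48 - s/2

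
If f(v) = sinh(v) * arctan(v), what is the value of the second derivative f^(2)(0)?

2

Multiply the two series term by term and collect like powers.
From the series, [v^2] f = 1; multiply by 2! = 2 to get 2.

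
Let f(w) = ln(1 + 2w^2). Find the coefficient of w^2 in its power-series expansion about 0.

2

f(0) = 0
f′(0) = 0
f′′(0) = 4
The Taylor polynomial is Σ f^(k)(0)/k! · w^k.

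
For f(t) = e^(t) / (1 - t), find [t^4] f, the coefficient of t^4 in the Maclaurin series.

Multiply the numerator's expansion by the denominator's geometric series.
f(0) = 1
f′(0) = 2
f′′(0) = 5
f′′′(0) = 16
f^(4)(0) = 65
So c_4 = f^(4)(0)/4! = 65/24.

65/24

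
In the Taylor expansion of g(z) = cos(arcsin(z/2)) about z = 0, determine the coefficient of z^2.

-1/8

Let u equal the inner series; expand the outer function in u and truncate.
g(0) = 1
g′(0) = 0
g′′(0) = -1/4
So c_2 = g′′(0)/2! = -1/8.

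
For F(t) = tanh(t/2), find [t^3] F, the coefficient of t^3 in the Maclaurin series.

[t^0] = 0;  [t^1] = 1/2;  [t^2] = 0;  [t^3] = -1/24.
So c_3 = F′′′(0)/3! = -1/24.

-1/24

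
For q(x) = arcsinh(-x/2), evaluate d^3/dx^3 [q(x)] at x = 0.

1/8

The coefficient of x^3 in the expansion is 1/48, so q′′′(0) = 3! * (1/48) = 1/8.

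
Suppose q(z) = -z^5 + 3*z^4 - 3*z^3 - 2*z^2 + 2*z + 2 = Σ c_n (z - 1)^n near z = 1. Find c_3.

-1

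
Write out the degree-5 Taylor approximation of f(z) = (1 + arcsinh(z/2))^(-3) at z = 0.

-649*z^5/1280 + 13*z^4/16 - 19*z^3/16 + 3*z^2/2 - 3*z/2 + 1

Plug the Maclaurin series of the inner function into that of the outer and collect terms.
[z^0] = 1;  [z^1] = -3/2;  [z^2] = 3/2;  [z^3] = -19/16;  [z^4] = 13/16;  [z^5] = -649/1280.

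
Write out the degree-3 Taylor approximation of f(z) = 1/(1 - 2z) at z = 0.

f(0) = 1
f′(0) = 2
f′′(0) = 8
f′′′(0) = 48

8*z^3 + 4*z^2 + 2*z + 1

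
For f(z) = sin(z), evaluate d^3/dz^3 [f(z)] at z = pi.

Apply the Taylor formula c_k = f^(k)(a)/k!.
From the series, [(z - pi)^3] f = 1/6; multiply by 3! = 6 to get 1.

1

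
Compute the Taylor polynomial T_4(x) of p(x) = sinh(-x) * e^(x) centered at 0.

-x^4/3 - 2*x^3/3 - x^2 - x

Take the Cauchy product of the two expansions.
[x^0] = 0;  [x^1] = -1;  [x^2] = -1;  [x^3] = -2/3;  [x^4] = -1/3.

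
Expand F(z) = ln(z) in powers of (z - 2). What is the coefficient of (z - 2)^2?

-1/8

Compute the successive derivatives at the expansion point and divide by k!.
F(2) = ln(2)
F′(2) = 1/2
F′′(2) = -1/4
So c_2 = F′′(2)/2! = -1/8.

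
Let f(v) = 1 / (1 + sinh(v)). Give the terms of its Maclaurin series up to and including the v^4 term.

Expand as Σ (-1)^k u^k with u equal to the inner function's series.
f(0) = 1
f′(0) = -1
f′′(0) = 2
f′′′(0) = -7
f^(4)(0) = 32
Dividing each by k! gives the coefficients c_0, ..., c_4.

4*v^4/3 - 7*v^3/6 + v^2 - v + 1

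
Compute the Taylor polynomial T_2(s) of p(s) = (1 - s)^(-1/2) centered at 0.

3*s^2/8 + s/2 + 1

p(0) = 1
p′(0) = 1/2
p′′(0) = 3/4
Then c_k = p^(k)(0)/k! gives each Taylor coefficient.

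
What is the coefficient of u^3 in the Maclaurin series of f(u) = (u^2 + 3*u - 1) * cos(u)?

Distribute the polynomial across the series and collect like powers.
So c_3 = f′′′(0)/3! = -3/2.

-3/2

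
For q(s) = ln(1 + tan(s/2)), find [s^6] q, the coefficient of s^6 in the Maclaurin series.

Substitute the inner expansion into the outer series and collect powers.
q(0) = 0
q′(0) = 1/2
q′′(0) = -1/4
q′′′(0) = 1/2
q^(4)(0) = -7/8
q^(5)(0) = 5/2
q^(6)(0) = -31/4

-31/2880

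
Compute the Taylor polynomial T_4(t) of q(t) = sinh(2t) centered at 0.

4*t^3/3 + 2*t

q(0) = 0
q′(0) = 2
q′′(0) = 0
q′′′(0) = 8
q^(4)(0) = 0
Dividing each by k! gives the coefficients c_0, ..., c_4.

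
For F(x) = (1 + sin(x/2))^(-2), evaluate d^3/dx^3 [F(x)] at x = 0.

-11/4

Let u equal the inner series; expand the outer function in u and truncate.
The coefficient of x^3 in the expansion is -11/24, so F′′′(0) = 3! * (-11/24) = -11/4.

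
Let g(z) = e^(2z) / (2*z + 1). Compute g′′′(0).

Use 1/(1 - r) = Σ r^k on the denominator, then take the Cauchy product.
From the series, [z^3] g = -8/3; multiply by 3! = 6 to get -16.

-16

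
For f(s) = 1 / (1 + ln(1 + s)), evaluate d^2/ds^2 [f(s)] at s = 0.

3

Expand as Σ (-1)^k u^k with u equal to the inner function's series.
The coefficient of s^2 in the expansion is 3/2, so f′′(0) = 2! * (3/2) = 3.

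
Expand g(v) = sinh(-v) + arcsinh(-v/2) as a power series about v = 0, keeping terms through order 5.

-41*v^5/3840 - 7*v^3/48 - 3*v/2

Combine the two series term by term.
g(0) = 0
g′(0) = -3/2
g′′(0) = 0
g′′′(0) = -7/8
g^(4)(0) = 0
g^(5)(0) = -41/32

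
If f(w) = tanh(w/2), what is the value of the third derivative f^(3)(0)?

From the series, [w^3] f = -1/24; multiply by 3! = 6 to get -1/4.

-1/4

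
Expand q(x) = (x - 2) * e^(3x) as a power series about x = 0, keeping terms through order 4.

Distribute the polynomial across the series and collect like powers.

-9*x^4/4 - 9*x^3/2 - 6*x^2 - 5*x - 2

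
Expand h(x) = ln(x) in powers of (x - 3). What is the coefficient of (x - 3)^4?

-1/324

Differentiate repeatedly and evaluate at the center.
[(x - 3)^0] = ln(3);  [(x - 3)^1] = 1/3;  [(x - 3)^2] = -1/18;  [(x - 3)^3] = 1/81;  [(x - 3)^4] = -1/324.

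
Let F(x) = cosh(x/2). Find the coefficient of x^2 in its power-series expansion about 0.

F(0) = 1
F′(0) = 0
F′′(0) = 1/4
So c_2 = F′′(0)/2! = 1/8.

1/8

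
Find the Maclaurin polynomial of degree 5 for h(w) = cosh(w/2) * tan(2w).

Expand each factor separately, then convolve coefficients.
[w^0] = 0;  [w^1] = 2;  [w^2] = 0;  [w^3] = 35/12;  [w^4] = 0;  [w^5] = 4421/960.

4421*w^5/960 + 35*w^3/12 + 2*w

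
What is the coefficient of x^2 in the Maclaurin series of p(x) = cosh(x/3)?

1/18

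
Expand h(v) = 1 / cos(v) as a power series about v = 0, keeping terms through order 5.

Invert the denominator's series and multiply.

5*v^4/24 + v^2/2 + 1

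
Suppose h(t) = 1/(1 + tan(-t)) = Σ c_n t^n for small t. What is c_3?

4/3

Compose series: expand the inner function first, then feed it into the outer expansion.
h(0) = 1
h′(0) = 1
h′′(0) = 2
h′′′(0) = 8
So c_3 = h′′′(0)/3! = 4/3.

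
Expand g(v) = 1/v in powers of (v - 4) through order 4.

(v - 4)^4/1024 - (v - 4)^3/256 + (v - 4)^2/64 - (v - 4)/16 + 1/4

g(4) = 1/4
g′(4) = -1/16
g′′(4) = 1/32
g′′′(4) = -3/128
g^(4)(4) = 3/128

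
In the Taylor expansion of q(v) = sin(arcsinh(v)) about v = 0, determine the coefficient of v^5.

Let u equal the inner series; expand the outer function in u and truncate.
q(0) = 0
q′(0) = 1
q′′(0) = 0
q′′′(0) = -2
q^(4)(0) = 0
q^(5)(0) = 20

1/6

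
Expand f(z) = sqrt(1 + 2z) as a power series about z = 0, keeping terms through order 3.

Differentiate repeatedly and evaluate at the center.
[z^0] = 1;  [z^1] = 1;  [z^2] = -1/2;  [z^3] = 1/2.

z^3/2 - z^2/2 + z + 1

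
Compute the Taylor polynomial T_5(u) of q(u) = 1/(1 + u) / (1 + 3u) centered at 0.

Write out both Maclaurin series and multiply, keeping only the needed powers.

-364*u^5 + 121*u^4 - 40*u^3 + 13*u^2 - 4*u + 1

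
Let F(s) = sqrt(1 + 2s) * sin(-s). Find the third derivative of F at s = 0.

4

Take the Cauchy product of the two expansions.
The coefficient of s^3 in the expansion is 2/3, so F′′′(0) = 3! * (2/3) = 4.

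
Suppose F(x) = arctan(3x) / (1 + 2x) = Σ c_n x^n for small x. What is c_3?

3

Multiply the two series term by term and collect like powers.
F(0) = 0
F′(0) = 3
F′′(0) = -12
F′′′(0) = 18
Dividing each by k! gives the coefficients c_0, ..., c_3.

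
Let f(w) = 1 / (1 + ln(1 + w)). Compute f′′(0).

Write 1/(1+u) = 1 - u + u^2 - u^3 + ... and substitute the series for u.
The coefficient of w^2 in the expansion is 3/2, so f′′(0) = 2! * (3/2) = 3.

3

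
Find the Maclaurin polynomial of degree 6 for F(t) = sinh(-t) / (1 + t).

Take the Cauchy product of the two expansions.
F(0) = 0
F′(0) = -1
F′′(0) = 2
F′′′(0) = -7
F^(4)(0) = 28
F^(5)(0) = -141
F^(6)(0) = 846
The Taylor polynomial is Σ F^(k)(0)/k! · t^k.

47*t^6/40 - 47*t^5/40 + 7*t^4/6 - 7*t^3/6 + t^2 - t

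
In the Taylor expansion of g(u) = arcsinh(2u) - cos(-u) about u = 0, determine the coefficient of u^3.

-4/3

Expand each term separately and add.
g(0) = -1
g′(0) = 2
g′′(0) = 1
g′′′(0) = -8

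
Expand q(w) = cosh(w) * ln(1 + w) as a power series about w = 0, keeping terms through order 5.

49*w^5/120 - w^4/2 + 5*w^3/6 - w^2/2 + w

Write out both Maclaurin series and multiply, keeping only the needed powers.
[w^0] = 0;  [w^1] = 1;  [w^2] = -1/2;  [w^3] = 5/6;  [w^4] = -1/2;  [w^5] = 49/120.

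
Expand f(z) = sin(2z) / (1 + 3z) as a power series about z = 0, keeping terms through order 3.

50*z^3/3 - 6*z^2 + 2*z

Multiply the two series term by term and collect like powers.
f(0) = 0
f′(0) = 2
f′′(0) = -12
f′′′(0) = 100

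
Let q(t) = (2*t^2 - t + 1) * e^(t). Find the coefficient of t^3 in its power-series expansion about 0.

5/3

Distribute the polynomial across the series and collect like powers.
So c_3 = q′′′(0)/3! = 5/3.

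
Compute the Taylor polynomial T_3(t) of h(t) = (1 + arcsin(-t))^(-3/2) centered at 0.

Let u equal the inner series; expand the outer function in u and truncate.

39*t^3/16 + 15*t^2/8 + 3*t/2 + 1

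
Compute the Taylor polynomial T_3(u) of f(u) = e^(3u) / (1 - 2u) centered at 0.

Write out both Maclaurin series and multiply, keeping only the needed powers.
f(0) = 1
f′(0) = 5
f′′(0) = 29
f′′′(0) = 201
Then c_k = f^(k)(0)/k! gives each Taylor coefficient.

67*u^3/2 + 29*u^2/2 + 5*u + 1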